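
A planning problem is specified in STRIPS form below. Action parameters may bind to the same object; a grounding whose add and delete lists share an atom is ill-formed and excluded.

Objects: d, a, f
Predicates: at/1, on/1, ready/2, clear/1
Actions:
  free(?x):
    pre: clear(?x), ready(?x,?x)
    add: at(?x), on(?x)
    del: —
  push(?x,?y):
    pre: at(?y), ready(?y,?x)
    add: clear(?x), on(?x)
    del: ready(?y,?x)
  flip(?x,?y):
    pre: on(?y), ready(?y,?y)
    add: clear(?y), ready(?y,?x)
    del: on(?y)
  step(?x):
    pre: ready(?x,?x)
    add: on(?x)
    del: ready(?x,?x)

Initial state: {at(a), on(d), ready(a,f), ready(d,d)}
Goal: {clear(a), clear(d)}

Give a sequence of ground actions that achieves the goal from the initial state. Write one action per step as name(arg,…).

1. flip(a,d)  →  {at(a), clear(d), ready(a,f), ready(d,a), ready(d,d)}
2. free(d)  →  {at(a), at(d), clear(d), on(d), ready(a,f), ready(d,a), ready(d,d)}
3. push(a,d)  →  {at(a), at(d), clear(a), clear(d), on(a), on(d), ready(a,f), ready(d,d)}

flip(a,d); free(d); push(a,d)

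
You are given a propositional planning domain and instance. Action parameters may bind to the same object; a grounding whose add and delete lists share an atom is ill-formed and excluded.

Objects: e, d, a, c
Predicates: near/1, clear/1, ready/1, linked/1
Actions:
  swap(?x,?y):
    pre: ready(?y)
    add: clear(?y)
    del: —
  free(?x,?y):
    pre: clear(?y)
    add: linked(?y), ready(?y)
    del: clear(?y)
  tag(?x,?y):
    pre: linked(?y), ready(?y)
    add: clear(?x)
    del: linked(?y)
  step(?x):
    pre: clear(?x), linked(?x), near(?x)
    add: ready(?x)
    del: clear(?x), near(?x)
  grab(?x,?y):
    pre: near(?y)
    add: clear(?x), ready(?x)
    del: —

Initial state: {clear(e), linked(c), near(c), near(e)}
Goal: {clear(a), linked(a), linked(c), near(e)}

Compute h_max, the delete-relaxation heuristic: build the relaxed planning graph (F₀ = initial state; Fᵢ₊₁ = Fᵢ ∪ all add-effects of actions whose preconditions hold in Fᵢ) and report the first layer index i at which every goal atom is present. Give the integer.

F0 = init (4 atoms)
F1 = F0 ∪ {clear(a), clear(c), clear(d), linked(e), ready(a), ready(c), ready(d), ready(e)}  (12 atoms)
F2 = F1 ∪ {linked(a), linked(d)}  (14 atoms)
goal ⊆ F2  ⇒  h_max = 2

2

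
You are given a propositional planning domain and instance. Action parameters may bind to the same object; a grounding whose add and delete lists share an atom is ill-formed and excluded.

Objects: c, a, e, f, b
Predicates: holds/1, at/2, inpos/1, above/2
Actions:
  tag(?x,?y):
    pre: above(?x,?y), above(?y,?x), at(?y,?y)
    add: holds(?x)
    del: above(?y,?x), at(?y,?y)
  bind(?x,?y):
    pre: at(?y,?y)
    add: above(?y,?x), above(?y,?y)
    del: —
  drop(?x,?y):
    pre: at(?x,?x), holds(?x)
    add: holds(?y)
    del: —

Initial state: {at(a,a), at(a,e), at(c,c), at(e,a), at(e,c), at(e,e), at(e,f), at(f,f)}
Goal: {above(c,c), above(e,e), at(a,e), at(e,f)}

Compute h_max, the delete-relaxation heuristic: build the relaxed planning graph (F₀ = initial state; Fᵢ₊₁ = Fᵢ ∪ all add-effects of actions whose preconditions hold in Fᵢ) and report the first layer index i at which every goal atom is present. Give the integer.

1

F0 = init (8 atoms)
F1 = F0 ∪ {above(a,a), above(a,b), above(a,c), above(a,e), above(a,f), above(c,a), above(c,b), above(c,c), above(c,e), above(c,f), above(e,a), above(e,b), above(e,c), above(e,e), above(e,f), above(f,a), above(f,b), above(f,c), above(f,e), above(f,f)}  (28 atoms)
goal ⊆ F1  ⇒  h_max = 1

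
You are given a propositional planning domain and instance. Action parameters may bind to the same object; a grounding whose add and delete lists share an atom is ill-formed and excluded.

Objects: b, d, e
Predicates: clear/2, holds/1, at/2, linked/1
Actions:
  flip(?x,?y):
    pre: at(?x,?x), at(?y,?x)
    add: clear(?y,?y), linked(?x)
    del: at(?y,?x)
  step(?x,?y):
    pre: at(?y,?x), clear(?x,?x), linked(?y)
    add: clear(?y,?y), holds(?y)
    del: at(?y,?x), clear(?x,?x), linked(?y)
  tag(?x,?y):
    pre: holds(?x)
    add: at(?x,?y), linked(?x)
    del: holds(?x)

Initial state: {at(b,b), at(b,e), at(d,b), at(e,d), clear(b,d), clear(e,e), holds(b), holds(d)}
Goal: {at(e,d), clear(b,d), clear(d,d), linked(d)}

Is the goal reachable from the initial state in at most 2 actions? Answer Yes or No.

1. flip(b,d)  →  {at(b,b), at(b,e), at(e,d), clear(b,d), clear(d,d), clear(e,e), holds(b), holds(d), linked(b)}
2. tag(d,b)  →  {at(b,b), at(b,e), at(d,b), at(e,d), clear(b,d), clear(d,d), clear(e,e), holds(b), linked(b), linked(d)}
optimal plan length = 2; 2 ≤ 2

Yes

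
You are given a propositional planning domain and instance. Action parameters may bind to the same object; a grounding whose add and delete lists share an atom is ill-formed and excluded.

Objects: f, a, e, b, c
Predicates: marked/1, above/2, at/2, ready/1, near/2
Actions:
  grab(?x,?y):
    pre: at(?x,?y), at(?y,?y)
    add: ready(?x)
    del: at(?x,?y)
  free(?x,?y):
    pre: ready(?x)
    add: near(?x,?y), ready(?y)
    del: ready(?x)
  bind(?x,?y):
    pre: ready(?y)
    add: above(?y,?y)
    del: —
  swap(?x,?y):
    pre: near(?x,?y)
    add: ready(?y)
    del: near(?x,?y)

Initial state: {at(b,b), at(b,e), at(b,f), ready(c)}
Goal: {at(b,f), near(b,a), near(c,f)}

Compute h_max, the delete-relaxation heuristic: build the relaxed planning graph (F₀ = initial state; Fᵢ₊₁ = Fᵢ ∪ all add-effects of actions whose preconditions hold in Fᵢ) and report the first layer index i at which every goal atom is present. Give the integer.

F0 = init (4 atoms)
F1 = F0 ∪ {above(c,c), near(c,a), near(c,b), near(c,e), near(c,f), ready(a), ready(b), ready(e), ready(f)}  (13 atoms)
F2 = F1 ∪ {above(a,a), above(b,b), above(e,e), above(f,f), near(a,b), near(a,c), near(a,e), near(a,f), near(b,a), near(b,c), near(b,e), near(b,f), near(e,a), near(e,b), near(e,c), near(e,f), near(f,a), near(f,b), near(f,c), near(f,e)}  (33 atoms)
goal ⊆ F2  ⇒  h_max = 2

2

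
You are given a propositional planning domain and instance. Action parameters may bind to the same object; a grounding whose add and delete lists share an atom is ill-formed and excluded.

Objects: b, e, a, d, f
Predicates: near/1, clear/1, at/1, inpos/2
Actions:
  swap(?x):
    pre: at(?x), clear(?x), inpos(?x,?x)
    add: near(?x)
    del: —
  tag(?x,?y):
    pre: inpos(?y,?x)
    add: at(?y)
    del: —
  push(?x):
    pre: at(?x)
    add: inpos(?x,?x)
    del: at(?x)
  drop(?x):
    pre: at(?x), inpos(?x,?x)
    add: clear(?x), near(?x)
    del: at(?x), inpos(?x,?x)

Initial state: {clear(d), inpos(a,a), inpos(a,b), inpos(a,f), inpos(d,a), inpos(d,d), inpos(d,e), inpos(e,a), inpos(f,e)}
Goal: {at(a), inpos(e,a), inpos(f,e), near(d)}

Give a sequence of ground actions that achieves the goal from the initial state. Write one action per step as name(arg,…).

tag(b,a); tag(e,d); swap(d)

1. tag(b,a)  →  {at(a), clear(d), inpos(a,a), inpos(a,b), inpos(a,f), inpos(d,a), inpos(d,d), inpos(d,e), inpos(e,a), inpos(f,e)}
2. tag(e,d)  →  {at(a), at(d), clear(d), inpos(a,a), inpos(a,b), inpos(a,f), inpos(d,a), inpos(d,d), inpos(d,e), inpos(e,a), inpos(f,e)}
3. swap(d)  →  {at(a), at(d), clear(d), inpos(a,a), inpos(a,b), inpos(a,f), inpos(d,a), inpos(d,d), inpos(d,e), inpos(e,a), inpos(f,e), near(d)}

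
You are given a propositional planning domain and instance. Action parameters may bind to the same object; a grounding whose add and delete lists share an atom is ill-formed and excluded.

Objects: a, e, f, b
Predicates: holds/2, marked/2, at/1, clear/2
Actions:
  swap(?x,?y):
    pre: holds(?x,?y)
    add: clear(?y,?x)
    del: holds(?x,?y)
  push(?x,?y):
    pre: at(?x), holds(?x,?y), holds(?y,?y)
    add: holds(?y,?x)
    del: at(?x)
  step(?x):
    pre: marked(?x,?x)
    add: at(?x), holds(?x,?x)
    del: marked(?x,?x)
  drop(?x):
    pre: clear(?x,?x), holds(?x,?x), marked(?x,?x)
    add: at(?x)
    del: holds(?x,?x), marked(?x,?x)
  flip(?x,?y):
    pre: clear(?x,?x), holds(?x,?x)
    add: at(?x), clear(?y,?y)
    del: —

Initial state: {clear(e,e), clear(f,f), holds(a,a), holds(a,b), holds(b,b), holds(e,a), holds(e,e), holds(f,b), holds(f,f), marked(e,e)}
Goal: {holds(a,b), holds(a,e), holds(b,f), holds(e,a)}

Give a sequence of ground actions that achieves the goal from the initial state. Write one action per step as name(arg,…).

step(e); push(e,a); flip(f,a); push(f,b)

1. step(e)  →  {at(e), clear(e,e), clear(f,f), holds(a,a), holds(a,b), holds(b,b), holds(e,a), holds(e,e), holds(f,b), holds(f,f)}
2. push(e,a)  →  {clear(e,e), clear(f,f), holds(a,a), holds(a,b), holds(a,e), holds(b,b), holds(e,a), holds(e,e), holds(f,b), holds(f,f)}
3. flip(f,a)  →  {at(f), clear(a,a), clear(e,e), clear(f,f), holds(a,a), holds(a,b), holds(a,e), holds(b,b), holds(e,a), holds(e,e), holds(f,b), holds(f,f)}
4. push(f,b)  →  {clear(a,a), clear(e,e), clear(f,f), holds(a,a), holds(a,b), holds(a,e), holds(b,b), holds(b,f), holds(e,a), holds(e,e), holds(f,b), holds(f,f)}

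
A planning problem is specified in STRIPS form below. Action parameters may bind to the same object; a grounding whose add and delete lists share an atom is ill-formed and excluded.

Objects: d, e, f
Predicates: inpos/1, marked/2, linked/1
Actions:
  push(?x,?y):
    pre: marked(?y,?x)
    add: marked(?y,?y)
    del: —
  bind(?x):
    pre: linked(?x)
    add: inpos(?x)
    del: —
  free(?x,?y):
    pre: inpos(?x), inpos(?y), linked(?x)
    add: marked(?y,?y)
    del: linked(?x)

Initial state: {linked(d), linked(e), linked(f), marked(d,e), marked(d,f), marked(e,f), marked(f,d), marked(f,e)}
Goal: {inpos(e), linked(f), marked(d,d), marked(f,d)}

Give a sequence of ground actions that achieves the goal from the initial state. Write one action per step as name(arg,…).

push(e,d); bind(e)

1. push(e,d)  →  {linked(d), linked(e), linked(f), marked(d,d), marked(d,e), marked(d,f), marked(e,f), marked(f,d), marked(f,e)}
2. bind(e)  →  {inpos(e), linked(d), linked(e), linked(f), marked(d,d), marked(d,e), marked(d,f), marked(e,f), marked(f,d), marked(f,e)}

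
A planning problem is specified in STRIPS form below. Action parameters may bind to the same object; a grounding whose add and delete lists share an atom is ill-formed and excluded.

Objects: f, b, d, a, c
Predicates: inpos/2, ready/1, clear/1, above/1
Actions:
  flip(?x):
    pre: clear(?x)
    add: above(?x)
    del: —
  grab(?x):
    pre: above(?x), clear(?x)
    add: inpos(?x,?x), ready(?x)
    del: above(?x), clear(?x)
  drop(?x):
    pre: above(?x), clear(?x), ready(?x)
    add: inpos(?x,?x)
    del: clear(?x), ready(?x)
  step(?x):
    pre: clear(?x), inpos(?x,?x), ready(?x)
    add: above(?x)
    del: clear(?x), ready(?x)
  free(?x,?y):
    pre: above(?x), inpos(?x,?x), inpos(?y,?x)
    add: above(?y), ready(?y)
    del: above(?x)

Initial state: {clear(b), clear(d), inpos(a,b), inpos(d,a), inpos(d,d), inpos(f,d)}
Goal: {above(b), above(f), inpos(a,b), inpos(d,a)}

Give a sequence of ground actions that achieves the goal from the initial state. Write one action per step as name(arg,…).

1. flip(b)  →  {above(b), clear(b), clear(d), inpos(a,b), inpos(d,a), inpos(d,d), inpos(f,d)}
2. flip(d)  →  {above(b), above(d), clear(b), clear(d), inpos(a,b), inpos(d,a), inpos(d,d), inpos(f,d)}
3. free(d,f)  →  {above(b), above(f), clear(b), clear(d), inpos(a,b), inpos(d,a), inpos(d,d), inpos(f,d), ready(f)}

flip(b); flip(d); free(d,f)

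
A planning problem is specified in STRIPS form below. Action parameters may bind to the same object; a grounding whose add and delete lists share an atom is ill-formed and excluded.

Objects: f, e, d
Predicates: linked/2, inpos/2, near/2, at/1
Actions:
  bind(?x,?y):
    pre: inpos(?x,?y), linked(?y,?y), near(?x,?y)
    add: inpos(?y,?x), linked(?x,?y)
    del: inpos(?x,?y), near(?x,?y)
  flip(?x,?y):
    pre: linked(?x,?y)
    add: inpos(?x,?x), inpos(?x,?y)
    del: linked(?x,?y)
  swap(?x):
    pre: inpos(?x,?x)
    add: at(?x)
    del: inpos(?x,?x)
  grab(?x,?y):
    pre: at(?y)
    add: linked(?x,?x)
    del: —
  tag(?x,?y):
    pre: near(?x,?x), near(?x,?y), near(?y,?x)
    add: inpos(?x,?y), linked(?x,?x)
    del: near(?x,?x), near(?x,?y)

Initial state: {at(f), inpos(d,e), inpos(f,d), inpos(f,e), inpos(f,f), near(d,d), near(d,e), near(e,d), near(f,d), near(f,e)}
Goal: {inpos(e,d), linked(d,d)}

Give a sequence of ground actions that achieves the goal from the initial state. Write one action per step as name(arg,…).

1. grab(e,f)  →  {at(f), inpos(d,e), inpos(f,d), inpos(f,e), inpos(f,f), linked(e,e), near(d,d), near(d,e), near(e,d), near(f,d), near(f,e)}
2. bind(d,e)  →  {at(f), inpos(e,d), inpos(f,d), inpos(f,e), inpos(f,f), linked(d,e), linked(e,e), near(d,d), near(e,d), near(f,d), near(f,e)}
3. grab(d,f)  →  {at(f), inpos(e,d), inpos(f,d), inpos(f,e), inpos(f,f), linked(d,d), linked(d,e), linked(e,e), near(d,d), near(e,d), near(f,d), near(f,e)}

grab(e,f); bind(d,e); grab(d,f)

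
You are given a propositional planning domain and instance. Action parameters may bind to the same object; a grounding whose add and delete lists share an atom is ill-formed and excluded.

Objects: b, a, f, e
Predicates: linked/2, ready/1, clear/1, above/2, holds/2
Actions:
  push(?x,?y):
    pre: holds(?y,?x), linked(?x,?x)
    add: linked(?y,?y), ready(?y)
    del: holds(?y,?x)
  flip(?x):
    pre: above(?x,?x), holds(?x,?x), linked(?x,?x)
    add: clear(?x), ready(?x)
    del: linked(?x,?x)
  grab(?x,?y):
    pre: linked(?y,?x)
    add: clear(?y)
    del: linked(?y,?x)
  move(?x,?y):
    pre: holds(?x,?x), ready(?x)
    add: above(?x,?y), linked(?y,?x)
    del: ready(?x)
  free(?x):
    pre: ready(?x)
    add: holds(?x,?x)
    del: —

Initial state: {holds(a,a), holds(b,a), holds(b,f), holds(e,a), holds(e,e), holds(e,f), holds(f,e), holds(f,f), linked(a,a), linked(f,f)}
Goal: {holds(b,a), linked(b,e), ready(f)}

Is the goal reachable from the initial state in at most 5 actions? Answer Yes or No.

Yes

1. push(a,e)  →  {holds(a,a), holds(b,a), holds(b,f), holds(e,e), holds(e,f), holds(f,e), holds(f,f), linked(a,a), linked(e,e), linked(f,f), ready(e)}
2. push(f,f)  →  {holds(a,a), holds(b,a), holds(b,f), holds(e,e), holds(e,f), holds(f,e), linked(a,a), linked(e,e), linked(f,f), ready(e), ready(f)}
3. move(e,b)  →  {above(e,b), holds(a,a), holds(b,a), holds(b,f), holds(e,e), holds(e,f), holds(f,e), linked(a,a), linked(b,e), linked(e,e), linked(f,f), ready(f)}
optimal plan length = 3; 3 ≤ 5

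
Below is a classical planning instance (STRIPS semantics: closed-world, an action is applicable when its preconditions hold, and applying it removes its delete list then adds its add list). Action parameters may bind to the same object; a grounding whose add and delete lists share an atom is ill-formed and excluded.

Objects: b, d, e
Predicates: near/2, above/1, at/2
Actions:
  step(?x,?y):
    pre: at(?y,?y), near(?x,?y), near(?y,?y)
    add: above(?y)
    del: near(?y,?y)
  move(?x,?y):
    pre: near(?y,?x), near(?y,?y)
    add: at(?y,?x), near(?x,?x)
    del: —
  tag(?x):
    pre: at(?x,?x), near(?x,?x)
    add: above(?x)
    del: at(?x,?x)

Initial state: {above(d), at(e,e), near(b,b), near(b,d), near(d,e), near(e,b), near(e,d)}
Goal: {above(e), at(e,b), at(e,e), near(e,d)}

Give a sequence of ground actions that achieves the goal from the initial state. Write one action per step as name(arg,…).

1. move(d,b)  →  {above(d), at(b,d), at(e,e), near(b,b), near(b,d), near(d,d), near(d,e), near(e,b), near(e,d)}
2. move(e,d)  →  {above(d), at(b,d), at(d,e), at(e,e), near(b,b), near(b,d), near(d,d), near(d,e), near(e,b), near(e,d), near(e,e)}
3. move(b,e)  →  {above(d), at(b,d), at(d,e), at(e,b), at(e,e), near(b,b), near(b,d), near(d,d), near(d,e), near(e,b), near(e,d), near(e,e)}
4. step(d,e)  →  {above(d), above(e), at(b,d), at(d,e), at(e,b), at(e,e), near(b,b), near(b,d), near(d,d), near(d,e), near(e,b), near(e,d)}

move(d,b); move(e,d); move(b,e); step(d,e)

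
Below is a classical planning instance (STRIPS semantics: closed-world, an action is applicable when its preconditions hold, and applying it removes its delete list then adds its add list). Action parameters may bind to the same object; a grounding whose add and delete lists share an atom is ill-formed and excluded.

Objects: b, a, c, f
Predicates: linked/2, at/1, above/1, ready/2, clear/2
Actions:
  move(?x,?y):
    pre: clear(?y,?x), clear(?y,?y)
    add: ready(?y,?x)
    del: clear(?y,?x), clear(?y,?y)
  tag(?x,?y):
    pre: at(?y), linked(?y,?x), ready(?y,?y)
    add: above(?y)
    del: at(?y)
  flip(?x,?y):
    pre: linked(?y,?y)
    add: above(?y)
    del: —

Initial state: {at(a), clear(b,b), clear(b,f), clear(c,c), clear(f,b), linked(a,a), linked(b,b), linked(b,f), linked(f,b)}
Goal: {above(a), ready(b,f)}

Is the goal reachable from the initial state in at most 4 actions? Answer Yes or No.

Yes

1. move(f,b)  →  {at(a), clear(c,c), clear(f,b), linked(a,a), linked(b,b), linked(b,f), linked(f,b), ready(b,f)}
2. flip(b,a)  →  {above(a), at(a), clear(c,c), clear(f,b), linked(a,a), linked(b,b), linked(b,f), linked(f,b), ready(b,f)}
optimal plan length = 2; 2 ≤ 4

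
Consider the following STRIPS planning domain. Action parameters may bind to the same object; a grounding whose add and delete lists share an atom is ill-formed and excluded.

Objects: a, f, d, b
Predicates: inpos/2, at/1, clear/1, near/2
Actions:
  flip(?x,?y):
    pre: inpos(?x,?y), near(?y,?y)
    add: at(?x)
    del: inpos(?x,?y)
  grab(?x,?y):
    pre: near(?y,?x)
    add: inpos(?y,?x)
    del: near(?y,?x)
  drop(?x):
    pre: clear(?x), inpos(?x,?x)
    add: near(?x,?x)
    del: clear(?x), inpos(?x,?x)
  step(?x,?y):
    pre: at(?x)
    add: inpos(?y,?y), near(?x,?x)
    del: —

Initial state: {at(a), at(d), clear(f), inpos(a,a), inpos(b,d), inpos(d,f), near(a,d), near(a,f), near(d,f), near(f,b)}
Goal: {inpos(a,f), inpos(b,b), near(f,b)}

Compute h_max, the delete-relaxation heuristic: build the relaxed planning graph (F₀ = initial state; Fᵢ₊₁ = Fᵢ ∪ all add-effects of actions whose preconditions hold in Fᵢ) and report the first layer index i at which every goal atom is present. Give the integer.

1

F0 = init (10 atoms)
F1 = F0 ∪ {inpos(a,d), inpos(a,f), inpos(b,b), inpos(d,d), inpos(f,b), inpos(f,f), near(a,a), near(d,d)}  (18 atoms)
goal ⊆ F1  ⇒  h_max = 1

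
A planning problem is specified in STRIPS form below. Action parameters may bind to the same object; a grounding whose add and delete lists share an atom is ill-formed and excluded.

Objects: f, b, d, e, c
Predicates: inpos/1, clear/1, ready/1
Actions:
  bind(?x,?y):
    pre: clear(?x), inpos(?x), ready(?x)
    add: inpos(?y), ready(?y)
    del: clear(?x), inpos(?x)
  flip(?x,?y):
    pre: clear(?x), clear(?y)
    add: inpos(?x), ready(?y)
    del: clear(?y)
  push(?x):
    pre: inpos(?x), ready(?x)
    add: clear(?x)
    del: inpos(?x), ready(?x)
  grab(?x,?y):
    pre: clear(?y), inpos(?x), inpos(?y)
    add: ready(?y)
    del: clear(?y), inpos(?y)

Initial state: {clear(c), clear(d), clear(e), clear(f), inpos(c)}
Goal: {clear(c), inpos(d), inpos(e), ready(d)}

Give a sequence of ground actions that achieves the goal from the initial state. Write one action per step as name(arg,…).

1. flip(d,f)  →  {clear(c), clear(d), clear(e), inpos(c), inpos(d), ready(f)}
2. flip(e,d)  →  {clear(c), clear(e), inpos(c), inpos(d), inpos(e), ready(d), ready(f)}

flip(d,f); flip(e,d)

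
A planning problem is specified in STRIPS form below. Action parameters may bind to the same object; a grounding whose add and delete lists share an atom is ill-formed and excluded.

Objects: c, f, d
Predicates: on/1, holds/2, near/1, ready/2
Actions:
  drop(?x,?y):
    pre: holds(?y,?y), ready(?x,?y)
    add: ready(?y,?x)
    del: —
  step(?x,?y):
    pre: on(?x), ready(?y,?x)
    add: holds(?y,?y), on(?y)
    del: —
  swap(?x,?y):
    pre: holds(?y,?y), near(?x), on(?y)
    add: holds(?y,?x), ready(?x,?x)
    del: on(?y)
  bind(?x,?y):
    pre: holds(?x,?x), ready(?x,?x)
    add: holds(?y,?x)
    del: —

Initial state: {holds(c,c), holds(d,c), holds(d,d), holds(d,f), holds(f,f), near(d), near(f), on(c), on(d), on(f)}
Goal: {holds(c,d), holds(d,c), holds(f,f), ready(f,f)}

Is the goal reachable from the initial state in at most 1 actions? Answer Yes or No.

No

1. swap(f,f)  →  {holds(c,c), holds(d,c), holds(d,d), holds(d,f), holds(f,f), near(d), near(f), on(c), on(d), ready(f,f)}
2. swap(d,c)  →  {holds(c,c), holds(c,d), holds(d,c), holds(d,d), holds(d,f), holds(f,f), near(d), near(f), on(d), ready(d,d), ready(f,f)}
optimal plan length = 2; 2 > 1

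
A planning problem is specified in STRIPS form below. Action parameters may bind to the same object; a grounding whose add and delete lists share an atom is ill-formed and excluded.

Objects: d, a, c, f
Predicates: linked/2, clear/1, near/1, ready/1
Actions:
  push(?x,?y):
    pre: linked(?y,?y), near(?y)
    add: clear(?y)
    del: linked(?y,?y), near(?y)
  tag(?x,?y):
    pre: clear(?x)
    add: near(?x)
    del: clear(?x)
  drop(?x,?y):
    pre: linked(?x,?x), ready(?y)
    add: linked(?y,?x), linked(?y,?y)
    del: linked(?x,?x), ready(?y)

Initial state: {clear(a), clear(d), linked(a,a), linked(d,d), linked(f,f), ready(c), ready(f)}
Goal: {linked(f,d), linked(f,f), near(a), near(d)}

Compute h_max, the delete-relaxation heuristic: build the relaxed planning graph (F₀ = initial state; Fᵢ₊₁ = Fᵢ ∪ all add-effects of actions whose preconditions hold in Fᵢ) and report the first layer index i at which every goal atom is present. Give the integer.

F0 = init (7 atoms)
F1 = F0 ∪ {linked(c,a), linked(c,c), linked(c,d), linked(c,f), linked(f,a), linked(f,d), near(a), near(d)}  (15 atoms)
goal ⊆ F1  ⇒  h_max = 1

1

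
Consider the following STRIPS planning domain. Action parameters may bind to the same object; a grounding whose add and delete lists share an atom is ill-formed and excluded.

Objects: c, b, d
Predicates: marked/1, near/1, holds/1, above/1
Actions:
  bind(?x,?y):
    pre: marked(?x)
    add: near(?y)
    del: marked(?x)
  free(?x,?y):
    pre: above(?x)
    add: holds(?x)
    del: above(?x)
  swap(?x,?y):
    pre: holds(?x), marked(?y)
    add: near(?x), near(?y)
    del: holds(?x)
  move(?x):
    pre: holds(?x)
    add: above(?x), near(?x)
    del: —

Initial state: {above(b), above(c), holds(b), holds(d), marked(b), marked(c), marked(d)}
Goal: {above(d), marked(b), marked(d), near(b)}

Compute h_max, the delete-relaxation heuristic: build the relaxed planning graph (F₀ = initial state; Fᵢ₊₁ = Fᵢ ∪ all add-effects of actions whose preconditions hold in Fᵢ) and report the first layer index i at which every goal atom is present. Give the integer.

F0 = init (7 atoms)
F1 = F0 ∪ {above(d), holds(c), near(b), near(c), near(d)}  (12 atoms)
goal ⊆ F1  ⇒  h_max = 1

1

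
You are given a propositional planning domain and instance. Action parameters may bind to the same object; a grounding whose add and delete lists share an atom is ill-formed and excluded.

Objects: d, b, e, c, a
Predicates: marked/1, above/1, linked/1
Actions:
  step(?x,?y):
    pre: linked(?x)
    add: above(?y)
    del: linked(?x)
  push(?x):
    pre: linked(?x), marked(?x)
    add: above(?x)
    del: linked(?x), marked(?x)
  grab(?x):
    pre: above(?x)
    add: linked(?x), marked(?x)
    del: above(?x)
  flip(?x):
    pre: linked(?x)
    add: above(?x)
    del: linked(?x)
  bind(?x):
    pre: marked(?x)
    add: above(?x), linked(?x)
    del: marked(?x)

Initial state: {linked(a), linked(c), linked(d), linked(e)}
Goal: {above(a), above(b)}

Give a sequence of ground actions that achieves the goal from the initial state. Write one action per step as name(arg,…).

1. step(d,b)  →  {above(b), linked(a), linked(c), linked(e)}
2. step(e,a)  →  {above(a), above(b), linked(a), linked(c)}

step(d,b); step(e,a)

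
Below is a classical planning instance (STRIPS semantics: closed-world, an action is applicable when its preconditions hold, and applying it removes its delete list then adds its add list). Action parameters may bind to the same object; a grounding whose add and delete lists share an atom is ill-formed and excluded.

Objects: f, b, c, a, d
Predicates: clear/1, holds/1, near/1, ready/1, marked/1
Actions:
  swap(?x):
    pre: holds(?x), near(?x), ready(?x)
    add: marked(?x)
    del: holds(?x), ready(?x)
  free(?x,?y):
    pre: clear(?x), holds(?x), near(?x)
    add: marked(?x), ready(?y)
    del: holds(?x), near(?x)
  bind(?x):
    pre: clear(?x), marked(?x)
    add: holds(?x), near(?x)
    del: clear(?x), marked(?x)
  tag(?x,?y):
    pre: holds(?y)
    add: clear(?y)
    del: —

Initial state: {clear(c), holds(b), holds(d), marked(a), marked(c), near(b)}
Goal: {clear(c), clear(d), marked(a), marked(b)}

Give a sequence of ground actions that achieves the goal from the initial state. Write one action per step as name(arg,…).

tag(f,b); free(b,f); tag(f,d)

1. tag(f,b)  →  {clear(b), clear(c), holds(b), holds(d), marked(a), marked(c), near(b)}
2. free(b,f)  →  {clear(b), clear(c), holds(d), marked(a), marked(b), marked(c), ready(f)}
3. tag(f,d)  →  {clear(b), clear(c), clear(d), holds(d), marked(a), marked(b), marked(c), ready(f)}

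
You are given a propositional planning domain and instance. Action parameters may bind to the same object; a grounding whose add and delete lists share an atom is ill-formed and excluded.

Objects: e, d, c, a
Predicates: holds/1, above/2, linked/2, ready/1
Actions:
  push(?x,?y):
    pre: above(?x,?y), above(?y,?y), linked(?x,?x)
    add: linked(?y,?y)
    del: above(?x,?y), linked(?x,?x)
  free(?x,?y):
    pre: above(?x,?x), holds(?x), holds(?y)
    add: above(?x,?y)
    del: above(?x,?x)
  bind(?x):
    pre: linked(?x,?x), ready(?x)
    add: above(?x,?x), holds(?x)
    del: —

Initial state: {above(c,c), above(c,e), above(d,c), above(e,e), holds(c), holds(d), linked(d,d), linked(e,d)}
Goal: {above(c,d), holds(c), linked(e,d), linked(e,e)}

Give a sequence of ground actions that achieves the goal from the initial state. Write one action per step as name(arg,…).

push(d,c); push(c,e); free(c,d)

1. push(d,c)  →  {above(c,c), above(c,e), above(e,e), holds(c), holds(d), linked(c,c), linked(e,d)}
2. push(c,e)  →  {above(c,c), above(e,e), holds(c), holds(d), linked(e,d), linked(e,e)}
3. free(c,d)  →  {above(c,d), above(e,e), holds(c), holds(d), linked(e,d), linked(e,e)}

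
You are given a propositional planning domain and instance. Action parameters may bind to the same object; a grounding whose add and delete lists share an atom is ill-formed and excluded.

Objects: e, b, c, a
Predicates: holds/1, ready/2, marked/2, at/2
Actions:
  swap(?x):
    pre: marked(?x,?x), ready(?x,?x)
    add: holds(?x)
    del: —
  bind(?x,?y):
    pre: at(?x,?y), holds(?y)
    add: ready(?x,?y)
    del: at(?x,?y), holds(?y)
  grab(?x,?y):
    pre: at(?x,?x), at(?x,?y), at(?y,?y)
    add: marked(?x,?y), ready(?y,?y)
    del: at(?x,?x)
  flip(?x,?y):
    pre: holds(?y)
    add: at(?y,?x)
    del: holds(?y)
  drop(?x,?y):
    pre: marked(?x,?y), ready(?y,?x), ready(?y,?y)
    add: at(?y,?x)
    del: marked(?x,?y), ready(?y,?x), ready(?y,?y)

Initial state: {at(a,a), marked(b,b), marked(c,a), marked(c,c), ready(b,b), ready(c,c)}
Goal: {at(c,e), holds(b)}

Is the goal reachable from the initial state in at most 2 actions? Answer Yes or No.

1. swap(b)  →  {at(a,a), holds(b), marked(b,b), marked(c,a), marked(c,c), ready(b,b), ready(c,c)}
2. swap(c)  →  {at(a,a), holds(b), holds(c), marked(b,b), marked(c,a), marked(c,c), ready(b,b), ready(c,c)}
3. flip(e,c)  →  {at(a,a), at(c,e), holds(b), marked(b,b), marked(c,a), marked(c,c), ready(b,b), ready(c,c)}
optimal plan length = 3; 3 > 2

No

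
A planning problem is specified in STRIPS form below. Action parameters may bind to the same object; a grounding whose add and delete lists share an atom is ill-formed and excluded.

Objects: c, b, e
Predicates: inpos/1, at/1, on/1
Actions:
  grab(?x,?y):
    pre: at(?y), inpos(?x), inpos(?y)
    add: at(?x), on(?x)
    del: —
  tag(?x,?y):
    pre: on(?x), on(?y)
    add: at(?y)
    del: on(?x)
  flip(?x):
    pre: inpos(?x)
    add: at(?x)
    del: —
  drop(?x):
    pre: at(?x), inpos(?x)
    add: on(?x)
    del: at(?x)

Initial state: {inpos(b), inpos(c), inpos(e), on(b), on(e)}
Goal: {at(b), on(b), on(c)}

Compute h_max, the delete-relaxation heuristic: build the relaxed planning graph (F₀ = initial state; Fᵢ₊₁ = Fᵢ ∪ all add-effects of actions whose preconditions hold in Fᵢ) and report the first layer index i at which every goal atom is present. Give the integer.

F0 = init (5 atoms)
F1 = F0 ∪ {at(b), at(c), at(e)}  (8 atoms)
F2 = F1 ∪ {on(c)}  (9 atoms)
goal ⊆ F2  ⇒  h_max = 2

2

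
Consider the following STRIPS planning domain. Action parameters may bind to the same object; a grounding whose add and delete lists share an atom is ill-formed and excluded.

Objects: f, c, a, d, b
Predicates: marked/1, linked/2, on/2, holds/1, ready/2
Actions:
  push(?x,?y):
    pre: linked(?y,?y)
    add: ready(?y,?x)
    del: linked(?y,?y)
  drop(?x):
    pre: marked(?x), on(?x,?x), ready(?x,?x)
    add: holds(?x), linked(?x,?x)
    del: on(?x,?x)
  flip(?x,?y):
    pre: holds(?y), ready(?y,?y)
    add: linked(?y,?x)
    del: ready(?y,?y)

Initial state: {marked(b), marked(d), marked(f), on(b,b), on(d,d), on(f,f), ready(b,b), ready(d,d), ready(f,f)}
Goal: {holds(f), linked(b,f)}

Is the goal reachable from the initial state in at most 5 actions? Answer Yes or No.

1. drop(f)  →  {holds(f), linked(f,f), marked(b), marked(d), marked(f), on(b,b), on(d,d), ready(b,b), ready(d,d), ready(f,f)}
2. drop(b)  →  {holds(b), holds(f), linked(b,b), linked(f,f), marked(b), marked(d), marked(f), on(d,d), ready(b,b), ready(d,d), ready(f,f)}
3. flip(f,b)  →  {holds(b), holds(f), linked(b,b), linked(b,f), linked(f,f), marked(b), marked(d), marked(f), on(d,d), ready(d,d), ready(f,f)}
optimal plan length = 3; 3 ≤ 5

Yes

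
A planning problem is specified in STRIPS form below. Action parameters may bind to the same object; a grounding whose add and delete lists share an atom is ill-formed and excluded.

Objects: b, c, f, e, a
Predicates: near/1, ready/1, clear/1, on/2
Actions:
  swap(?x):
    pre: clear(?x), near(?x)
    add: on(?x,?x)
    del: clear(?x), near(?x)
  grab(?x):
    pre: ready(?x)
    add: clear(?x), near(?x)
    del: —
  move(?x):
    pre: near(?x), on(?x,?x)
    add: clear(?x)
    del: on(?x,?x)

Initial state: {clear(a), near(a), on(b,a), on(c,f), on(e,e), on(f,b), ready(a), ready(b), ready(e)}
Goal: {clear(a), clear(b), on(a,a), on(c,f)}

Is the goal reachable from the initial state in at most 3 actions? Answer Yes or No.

1. swap(a)  →  {on(a,a), on(b,a), on(c,f), on(e,e), on(f,b), ready(a), ready(b), ready(e)}
2. grab(b)  →  {clear(b), near(b), on(a,a), on(b,a), on(c,f), on(e,e), on(f,b), ready(a), ready(b), ready(e)}
3. grab(a)  →  {clear(a), clear(b), near(a), near(b), on(a,a), on(b,a), on(c,f), on(e,e), on(f,b), ready(a), ready(b), ready(e)}
optimal plan length = 3; 3 ≤ 3

Yes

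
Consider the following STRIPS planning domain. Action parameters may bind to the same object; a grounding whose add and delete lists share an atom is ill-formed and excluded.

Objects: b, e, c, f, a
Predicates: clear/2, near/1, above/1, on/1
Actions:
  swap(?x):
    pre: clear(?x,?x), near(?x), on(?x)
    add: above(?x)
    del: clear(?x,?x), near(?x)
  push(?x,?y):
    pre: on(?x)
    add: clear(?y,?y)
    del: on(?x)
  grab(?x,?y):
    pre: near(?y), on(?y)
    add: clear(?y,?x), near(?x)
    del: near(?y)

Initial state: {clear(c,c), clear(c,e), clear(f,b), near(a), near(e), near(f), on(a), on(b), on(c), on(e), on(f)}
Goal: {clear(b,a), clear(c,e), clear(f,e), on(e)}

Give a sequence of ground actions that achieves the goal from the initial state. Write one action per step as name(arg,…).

1. grab(b,e)  →  {clear(c,c), clear(c,e), clear(e,b), clear(f,b), near(a), near(b), near(f), on(a), on(b), on(c), on(e), on(f)}
2. grab(e,f)  →  {clear(c,c), clear(c,e), clear(e,b), clear(f,b), clear(f,e), near(a), near(b), near(e), on(a), on(b), on(c), on(e), on(f)}
3. grab(a,b)  →  {clear(b,a), clear(c,c), clear(c,e), clear(e,b), clear(f,b), clear(f,e), near(a), near(e), on(a), on(b), on(c), on(e), on(f)}

grab(b,e); grab(e,f); grab(a,b)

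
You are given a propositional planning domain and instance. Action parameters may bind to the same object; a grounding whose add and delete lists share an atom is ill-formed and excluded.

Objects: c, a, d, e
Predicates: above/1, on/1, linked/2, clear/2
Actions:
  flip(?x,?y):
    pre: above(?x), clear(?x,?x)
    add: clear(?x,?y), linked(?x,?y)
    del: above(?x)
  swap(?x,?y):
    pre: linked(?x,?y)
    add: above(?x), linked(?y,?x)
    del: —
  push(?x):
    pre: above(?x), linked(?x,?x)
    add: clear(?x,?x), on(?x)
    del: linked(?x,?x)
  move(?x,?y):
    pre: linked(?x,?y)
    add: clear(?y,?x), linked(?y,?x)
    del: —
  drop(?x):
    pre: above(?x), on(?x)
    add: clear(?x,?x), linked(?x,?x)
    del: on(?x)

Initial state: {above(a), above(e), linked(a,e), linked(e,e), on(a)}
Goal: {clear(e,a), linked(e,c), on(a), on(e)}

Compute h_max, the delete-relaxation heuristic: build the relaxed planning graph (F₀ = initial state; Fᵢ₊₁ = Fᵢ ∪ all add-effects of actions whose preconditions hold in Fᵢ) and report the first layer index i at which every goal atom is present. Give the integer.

F0 = init (5 atoms)
F1 = F0 ∪ {clear(a,a), clear(e,a), clear(e,e), linked(a,a), linked(e,a), on(e)}  (11 atoms)
F2 = F1 ∪ {clear(a,c), clear(a,d), clear(a,e), clear(e,c), clear(e,d), linked(a,c), linked(a,d), linked(e,c), linked(e,d)}  (20 atoms)
goal ⊆ F2  ⇒  h_max = 2

2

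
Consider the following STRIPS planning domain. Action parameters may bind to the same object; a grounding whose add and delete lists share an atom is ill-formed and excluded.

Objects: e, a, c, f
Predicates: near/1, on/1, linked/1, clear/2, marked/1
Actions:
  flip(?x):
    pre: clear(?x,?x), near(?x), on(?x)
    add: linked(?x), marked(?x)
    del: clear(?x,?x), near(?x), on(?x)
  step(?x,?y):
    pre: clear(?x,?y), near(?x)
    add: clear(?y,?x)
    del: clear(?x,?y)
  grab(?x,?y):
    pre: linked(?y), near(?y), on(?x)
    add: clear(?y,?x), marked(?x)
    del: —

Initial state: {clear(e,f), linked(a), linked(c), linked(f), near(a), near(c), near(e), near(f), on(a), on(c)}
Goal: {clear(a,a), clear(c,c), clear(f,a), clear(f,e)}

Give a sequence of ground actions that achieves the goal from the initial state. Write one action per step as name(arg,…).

step(e,f); grab(a,a); grab(a,f); grab(c,c)

1. step(e,f)  →  {clear(f,e), linked(a), linked(c), linked(f), near(a), near(c), near(e), near(f), on(a), on(c)}
2. grab(a,a)  →  {clear(a,a), clear(f,e), linked(a), linked(c), linked(f), marked(a), near(a), near(c), near(e), near(f), on(a), on(c)}
3. grab(a,f)  →  {clear(a,a), clear(f,a), clear(f,e), linked(a), linked(c), linked(f), marked(a), near(a), near(c), near(e), near(f), on(a), on(c)}
4. grab(c,c)  →  {clear(a,a), clear(c,c), clear(f,a), clear(f,e), linked(a), linked(c), linked(f), marked(a), marked(c), near(a), near(c), near(e), near(f), on(a), on(c)}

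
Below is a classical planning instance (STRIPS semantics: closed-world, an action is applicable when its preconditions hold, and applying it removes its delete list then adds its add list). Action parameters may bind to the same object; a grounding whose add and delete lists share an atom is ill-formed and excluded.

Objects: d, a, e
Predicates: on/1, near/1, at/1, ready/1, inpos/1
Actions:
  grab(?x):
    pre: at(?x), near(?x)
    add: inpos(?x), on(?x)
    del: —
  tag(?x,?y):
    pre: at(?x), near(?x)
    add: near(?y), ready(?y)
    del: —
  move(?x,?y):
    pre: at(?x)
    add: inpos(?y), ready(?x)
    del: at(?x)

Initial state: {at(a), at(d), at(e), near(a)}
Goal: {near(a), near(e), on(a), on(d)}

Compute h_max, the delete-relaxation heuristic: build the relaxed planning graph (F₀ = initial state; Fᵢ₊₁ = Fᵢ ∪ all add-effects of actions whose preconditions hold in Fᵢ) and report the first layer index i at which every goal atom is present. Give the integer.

F0 = init (4 atoms)
F1 = F0 ∪ {inpos(a), inpos(d), inpos(e), near(d), near(e), on(a), ready(a), ready(d), ready(e)}  (13 atoms)
F2 = F1 ∪ {on(d), on(e)}  (15 atoms)
goal ⊆ F2  ⇒  h_max = 2

2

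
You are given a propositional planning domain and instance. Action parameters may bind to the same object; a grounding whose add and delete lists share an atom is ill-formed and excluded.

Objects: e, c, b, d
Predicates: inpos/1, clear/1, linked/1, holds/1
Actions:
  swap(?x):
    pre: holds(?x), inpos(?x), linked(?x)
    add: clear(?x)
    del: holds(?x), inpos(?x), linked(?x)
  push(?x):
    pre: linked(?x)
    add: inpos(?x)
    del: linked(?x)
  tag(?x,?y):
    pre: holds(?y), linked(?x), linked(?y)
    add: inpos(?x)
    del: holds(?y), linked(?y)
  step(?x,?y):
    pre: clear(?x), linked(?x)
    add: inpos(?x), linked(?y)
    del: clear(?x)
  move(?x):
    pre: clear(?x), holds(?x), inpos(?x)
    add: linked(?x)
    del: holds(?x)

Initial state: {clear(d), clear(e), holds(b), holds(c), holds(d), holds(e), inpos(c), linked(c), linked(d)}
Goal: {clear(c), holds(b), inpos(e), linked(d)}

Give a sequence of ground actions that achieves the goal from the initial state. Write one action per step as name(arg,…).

swap(c); step(d,e); push(e)

1. swap(c)  →  {clear(c), clear(d), clear(e), holds(b), holds(d), holds(e), linked(d)}
2. step(d,e)  →  {clear(c), clear(e), holds(b), holds(d), holds(e), inpos(d), linked(d), linked(e)}
3. push(e)  →  {clear(c), clear(e), holds(b), holds(d), holds(e), inpos(d), inpos(e), linked(d)}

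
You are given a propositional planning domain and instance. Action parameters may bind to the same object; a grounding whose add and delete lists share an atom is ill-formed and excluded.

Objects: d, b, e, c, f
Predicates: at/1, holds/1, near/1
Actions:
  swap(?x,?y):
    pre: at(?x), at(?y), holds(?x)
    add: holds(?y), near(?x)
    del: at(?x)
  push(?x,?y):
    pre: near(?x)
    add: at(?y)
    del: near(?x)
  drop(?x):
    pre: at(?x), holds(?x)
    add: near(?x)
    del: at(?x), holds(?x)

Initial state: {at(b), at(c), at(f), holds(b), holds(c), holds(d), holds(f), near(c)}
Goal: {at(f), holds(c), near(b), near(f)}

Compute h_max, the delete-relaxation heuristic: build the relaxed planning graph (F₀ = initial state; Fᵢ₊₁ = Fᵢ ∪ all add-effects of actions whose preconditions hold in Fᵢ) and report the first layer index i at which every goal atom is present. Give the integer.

1

F0 = init (8 atoms)
F1 = F0 ∪ {at(d), at(e), near(b), near(f)}  (12 atoms)
goal ⊆ F1  ⇒  h_max = 1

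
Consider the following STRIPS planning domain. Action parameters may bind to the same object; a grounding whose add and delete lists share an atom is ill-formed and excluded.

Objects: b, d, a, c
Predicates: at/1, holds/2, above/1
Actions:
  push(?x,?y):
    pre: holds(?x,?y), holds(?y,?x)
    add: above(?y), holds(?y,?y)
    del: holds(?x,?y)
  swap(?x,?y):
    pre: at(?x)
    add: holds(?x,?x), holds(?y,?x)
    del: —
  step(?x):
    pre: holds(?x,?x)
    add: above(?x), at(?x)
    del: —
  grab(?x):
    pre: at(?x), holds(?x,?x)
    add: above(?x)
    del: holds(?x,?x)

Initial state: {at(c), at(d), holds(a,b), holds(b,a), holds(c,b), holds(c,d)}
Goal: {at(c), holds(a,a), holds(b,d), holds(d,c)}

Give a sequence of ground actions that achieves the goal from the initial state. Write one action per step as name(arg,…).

1. push(b,a)  →  {above(a), at(c), at(d), holds(a,a), holds(a,b), holds(c,b), holds(c,d)}
2. swap(d,b)  →  {above(a), at(c), at(d), holds(a,a), holds(a,b), holds(b,d), holds(c,b), holds(c,d), holds(d,d)}
3. swap(c,d)  →  {above(a), at(c), at(d), holds(a,a), holds(a,b), holds(b,d), holds(c,b), holds(c,c), holds(c,d), holds(d,c), holds(d,d)}

push(b,a); swap(d,b); swap(c,d)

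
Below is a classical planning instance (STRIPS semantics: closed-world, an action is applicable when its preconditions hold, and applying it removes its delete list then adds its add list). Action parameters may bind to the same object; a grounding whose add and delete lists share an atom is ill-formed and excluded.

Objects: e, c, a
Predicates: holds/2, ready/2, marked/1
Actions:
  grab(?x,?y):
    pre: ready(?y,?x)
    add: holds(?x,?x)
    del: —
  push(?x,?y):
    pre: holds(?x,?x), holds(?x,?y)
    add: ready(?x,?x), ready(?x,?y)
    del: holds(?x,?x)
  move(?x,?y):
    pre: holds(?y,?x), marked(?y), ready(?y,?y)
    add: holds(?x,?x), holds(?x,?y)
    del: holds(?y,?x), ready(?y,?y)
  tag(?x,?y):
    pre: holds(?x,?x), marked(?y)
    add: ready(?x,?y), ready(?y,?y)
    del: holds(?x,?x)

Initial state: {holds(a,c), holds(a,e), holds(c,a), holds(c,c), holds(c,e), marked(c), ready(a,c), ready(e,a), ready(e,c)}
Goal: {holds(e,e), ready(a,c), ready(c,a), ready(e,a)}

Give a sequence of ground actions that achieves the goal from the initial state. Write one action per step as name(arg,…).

push(c,a); move(e,c)

1. push(c,a)  →  {holds(a,c), holds(a,e), holds(c,a), holds(c,e), marked(c), ready(a,c), ready(c,a), ready(c,c), ready(e,a), ready(e,c)}
2. move(e,c)  →  {holds(a,c), holds(a,e), holds(c,a), holds(e,c), holds(e,e), marked(c), ready(a,c), ready(c,a), ready(e,a), ready(e,c)}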